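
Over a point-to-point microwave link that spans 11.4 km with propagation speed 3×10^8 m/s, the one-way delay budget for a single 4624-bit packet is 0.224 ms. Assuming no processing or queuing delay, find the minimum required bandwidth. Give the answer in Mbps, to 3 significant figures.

24.9 Mbps

Propagation delay = 11400 / 300000000 = 0.038 ms.
Transmission budget = 0.224 − 0.038 = 0.186 ms.
R ≥ L / t_tx = 4624 bits / 0.000186 s = 24.9 Mbps.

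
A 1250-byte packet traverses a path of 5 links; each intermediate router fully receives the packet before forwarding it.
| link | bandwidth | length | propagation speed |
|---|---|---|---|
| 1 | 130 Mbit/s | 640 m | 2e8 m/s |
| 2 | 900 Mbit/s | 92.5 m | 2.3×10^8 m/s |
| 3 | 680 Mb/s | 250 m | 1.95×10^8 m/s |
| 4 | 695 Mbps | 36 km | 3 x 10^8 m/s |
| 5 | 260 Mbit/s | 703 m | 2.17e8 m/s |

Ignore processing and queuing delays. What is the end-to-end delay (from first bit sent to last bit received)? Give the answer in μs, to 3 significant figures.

L = 1250 × 8 = 10000 bits.
Transmission delays (L/R per hop): 76.9231, 11.1111, 14.7059, 14.3885, 38.4615 μs; sum = 155.59 μs.
Propagation delays (d/s per hop): 3.2, 0.402174, 1.28205, 120, 3.23963 μs; sum = 128.124 μs.
End-to-end = 284 μs.

284 μs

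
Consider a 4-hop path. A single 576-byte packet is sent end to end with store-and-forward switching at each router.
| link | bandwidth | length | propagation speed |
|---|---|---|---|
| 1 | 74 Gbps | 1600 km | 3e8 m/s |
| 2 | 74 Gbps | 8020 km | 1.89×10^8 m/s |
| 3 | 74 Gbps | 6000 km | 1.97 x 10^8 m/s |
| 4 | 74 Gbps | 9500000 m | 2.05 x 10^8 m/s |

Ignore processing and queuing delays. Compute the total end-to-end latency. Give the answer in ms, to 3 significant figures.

L = 576 × 8 = 4608 bits.
Transmission delay per hop = L/R = 4608/74000000000 = 6.22703e-05 ms; 4 hops → 0.000249081 ms.
Propagation delays (d/s per hop): 5.33333, 42.4339, 30.4569, 46.3415 ms; sum = 124.566 ms.
End-to-end = 125 ms.

125 ms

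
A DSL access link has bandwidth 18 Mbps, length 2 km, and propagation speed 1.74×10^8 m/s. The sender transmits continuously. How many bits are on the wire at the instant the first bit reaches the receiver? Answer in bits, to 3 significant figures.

207 bits

Propagation delay = 2000 / 174000000 = 1.14943e-05 s.
BDP = R × t_prop = 18000000 × 1.14943e-05 = 206.897 bits.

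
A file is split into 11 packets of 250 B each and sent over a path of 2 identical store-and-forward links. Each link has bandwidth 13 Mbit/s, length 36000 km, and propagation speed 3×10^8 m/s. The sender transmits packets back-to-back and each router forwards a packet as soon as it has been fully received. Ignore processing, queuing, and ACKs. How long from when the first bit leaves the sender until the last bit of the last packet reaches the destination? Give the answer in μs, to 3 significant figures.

Per-hop transmission t_tx = L/R = 2000/13000000 = 153.846 μs.
Per-hop propagation t_prop = 36000000/300000000 = 120000 μs.
Pipeline fill: first packet needs 2·t_tx to clear all hops; remaining 10 packets each add one t_tx.
Total = (2+11-1)·t_tx + 2·t_prop = 12·153.846 + 2·120000 = 242000 μs.

242000 μs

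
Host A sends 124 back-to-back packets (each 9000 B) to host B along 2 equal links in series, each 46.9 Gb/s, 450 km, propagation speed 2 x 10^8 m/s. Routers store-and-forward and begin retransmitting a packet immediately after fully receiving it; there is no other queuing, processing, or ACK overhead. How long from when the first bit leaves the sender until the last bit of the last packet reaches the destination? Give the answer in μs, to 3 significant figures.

Per-hop transmission t_tx = L/R = 72000/46900000000 = 1.53518 μs.
Per-hop propagation t_prop = 450000/200000000 = 2250 μs.
Pipeline fill: first packet needs 2·t_tx to clear all hops; remaining 123 packets each add one t_tx.
Total = (2+124-1)·t_tx + 2·t_prop = 125·1.53518 + 2·2250 = 4690 μs.

4690 μs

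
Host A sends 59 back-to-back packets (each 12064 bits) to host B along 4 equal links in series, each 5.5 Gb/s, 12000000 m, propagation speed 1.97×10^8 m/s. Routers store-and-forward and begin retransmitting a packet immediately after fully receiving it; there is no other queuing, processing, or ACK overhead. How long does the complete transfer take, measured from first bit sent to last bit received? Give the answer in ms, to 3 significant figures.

244 ms

Per-hop transmission t_tx = L/R = 12064/5500000000 = 0.00219345 ms.
Per-hop propagation t_prop = 12000000/197000000 = 60.9137 ms.
Pipeline fill: first packet needs 4·t_tx to clear all hops; remaining 58 packets each add one t_tx.
Total = (4+59-1)·t_tx + 4·t_prop = 62·0.00219345 + 4·60.9137 = 244 ms.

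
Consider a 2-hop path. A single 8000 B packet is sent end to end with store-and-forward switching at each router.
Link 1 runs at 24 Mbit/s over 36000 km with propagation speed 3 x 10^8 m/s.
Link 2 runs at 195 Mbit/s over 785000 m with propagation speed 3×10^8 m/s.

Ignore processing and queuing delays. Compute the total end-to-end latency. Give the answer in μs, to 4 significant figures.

L = 8000 × 8 = 64000 bits.
Transmission delays (L/R per hop): 2666.67, 328.205 μs; sum = 2994.87 μs.
Propagation delays (d/s per hop): 120000, 2616.67 μs; sum = 122617 μs.
End-to-end = 125600 μs.

125600 μs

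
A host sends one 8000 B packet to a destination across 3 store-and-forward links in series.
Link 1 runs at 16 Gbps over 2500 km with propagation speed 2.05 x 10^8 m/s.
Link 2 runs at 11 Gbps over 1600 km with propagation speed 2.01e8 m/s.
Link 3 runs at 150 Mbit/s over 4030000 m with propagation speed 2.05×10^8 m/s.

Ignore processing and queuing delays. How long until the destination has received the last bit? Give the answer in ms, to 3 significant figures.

L = 8000 × 8 = 64000 bits.
Transmission delays (L/R per hop): 0.004, 0.00581818, 0.426667 ms; sum = 0.436485 ms.
Propagation delays (d/s per hop): 12.1951, 7.9602, 19.6585 ms; sum = 39.8139 ms.
End-to-end = 40.3 ms.

40.3 ms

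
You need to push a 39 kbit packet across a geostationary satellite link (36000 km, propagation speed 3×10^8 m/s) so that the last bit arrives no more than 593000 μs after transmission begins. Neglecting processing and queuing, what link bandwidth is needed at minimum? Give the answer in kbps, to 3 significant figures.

82.5 kbps

Propagation delay = 36000000 / 300000000 = 120000 μs.
Transmission budget = 593000 − 120000 = 473000 μs.
R ≥ L / t_tx = 39000 bits / 0.473 s = 82.5 kbps.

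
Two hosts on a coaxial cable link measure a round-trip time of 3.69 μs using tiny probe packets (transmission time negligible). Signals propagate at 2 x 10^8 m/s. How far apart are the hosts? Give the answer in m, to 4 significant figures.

One-way propagation = RTT/2 = 1.845 μs.
d = s × t = 200000000 × 1.845e-06 = 369.0 m.

369.0 m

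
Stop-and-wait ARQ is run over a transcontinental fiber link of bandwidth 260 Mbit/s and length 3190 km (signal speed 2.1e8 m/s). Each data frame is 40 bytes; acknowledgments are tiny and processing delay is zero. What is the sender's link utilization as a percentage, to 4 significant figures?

0.004051 %

t_tx = L/R = 320/260000000 = 1.23077e-06 s.
t_prop = 3190000/210000000 = 0.0151905 s; RTT = 0.030381 s.
Cycle = t_tx + RTT = 0.0303822 s.
Utilization = t_tx / cycle = 1.23077e-06/0.0303822 = 0.004051 %.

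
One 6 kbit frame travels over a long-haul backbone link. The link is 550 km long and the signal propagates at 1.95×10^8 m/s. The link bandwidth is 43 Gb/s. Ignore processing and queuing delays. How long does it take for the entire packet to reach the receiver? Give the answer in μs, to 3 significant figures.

L = 6000 bits.
Transmission delay = L/R = 6000 / 43000000000 = 0.139535 μs.
Propagation delay = d/s = 550000 m / 195000000 m/s = 2820.51 μs.
Total = 2820 μs.

2820 μs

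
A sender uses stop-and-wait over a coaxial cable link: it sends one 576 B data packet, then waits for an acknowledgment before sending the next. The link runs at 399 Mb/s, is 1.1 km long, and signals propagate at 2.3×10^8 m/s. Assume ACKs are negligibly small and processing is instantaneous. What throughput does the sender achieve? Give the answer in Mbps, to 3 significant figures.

t_tx = L/R = 4608/399000000 = 1.15489e-05 s.
t_prop = 1100/2.3e+08 = 4.78261e-06 s; RTT = 9.56522e-06 s.
Cycle = t_tx + RTT = 2.11141e-05 s.
Throughput = L / cycle = 4608 / 2.11141e-05 = 218 Mbps.

218 Mbps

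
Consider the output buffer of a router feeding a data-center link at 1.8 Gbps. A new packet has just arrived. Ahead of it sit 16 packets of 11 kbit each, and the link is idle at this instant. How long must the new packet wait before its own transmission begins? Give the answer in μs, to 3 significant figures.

Each queued packet: L/R = 11000/1800000000 = 6.11111 μs.
16 queued → 97.7778 μs.
Queuing delay = 97.8 μs.

97.8 μs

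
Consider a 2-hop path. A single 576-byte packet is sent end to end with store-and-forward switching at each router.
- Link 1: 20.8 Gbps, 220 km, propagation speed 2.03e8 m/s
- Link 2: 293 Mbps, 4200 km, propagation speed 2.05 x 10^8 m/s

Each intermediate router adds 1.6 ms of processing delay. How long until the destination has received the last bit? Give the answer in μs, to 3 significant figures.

23200 μs

L = 576 × 8 = 4608 bits.
Transmission delays (L/R per hop): 0.221538, 15.727 μs; sum = 15.9485 μs.
Propagation delays (d/s per hop): 1083.74, 20487.8 μs; sum = 21571.5 μs.
Processing at 1 router(s): 1 × 1.6 ms = 1600 μs.
End-to-end = 23200 μs.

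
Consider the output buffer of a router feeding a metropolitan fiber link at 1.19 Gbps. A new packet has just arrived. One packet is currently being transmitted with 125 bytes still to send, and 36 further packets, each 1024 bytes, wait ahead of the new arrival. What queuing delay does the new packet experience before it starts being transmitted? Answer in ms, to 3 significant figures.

0.249 ms

Each queued packet: L/R = 8192/1190000000 = 0.00688403 ms.
36 queued → 0.247825 ms.
Plus remaining 1000 bits of current packet: 0.000840336 ms.
Queuing delay = 0.249 ms.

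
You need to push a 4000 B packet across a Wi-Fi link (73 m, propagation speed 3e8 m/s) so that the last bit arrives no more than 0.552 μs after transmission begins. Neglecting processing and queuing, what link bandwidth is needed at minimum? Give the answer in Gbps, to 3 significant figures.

L = 32000 bits.
Propagation delay = 73 / 300000000 = 0.243333 μs.
Transmission budget = 0.552 − 0.243333 = 0.308667 μs.
R ≥ L / t_tx = 32000 bits / 3.08667e-07 s = 104 Gbps.

104 Gbps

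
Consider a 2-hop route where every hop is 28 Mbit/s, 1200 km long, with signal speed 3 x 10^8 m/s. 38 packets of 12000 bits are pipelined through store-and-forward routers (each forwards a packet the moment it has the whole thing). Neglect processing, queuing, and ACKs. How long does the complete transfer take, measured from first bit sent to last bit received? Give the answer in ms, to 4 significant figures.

24.71 ms

Per-hop transmission t_tx = L/R = 12000/28000000 = 0.428571 ms.
Per-hop propagation t_prop = 1200000/300000000 = 4 ms.
Pipeline fill: first packet needs 2·t_tx to clear all hops; remaining 37 packets each add one t_tx.
Total = (2+38-1)·t_tx + 2·t_prop = 39·0.428571 + 2·4 = 24.71 ms.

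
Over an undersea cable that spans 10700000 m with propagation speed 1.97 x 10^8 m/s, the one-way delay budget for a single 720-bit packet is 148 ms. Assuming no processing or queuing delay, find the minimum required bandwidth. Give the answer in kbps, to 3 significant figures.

7.69 kbps

Propagation delay = 10700000 / 197000000 = 54.3147 ms.
Transmission budget = 148 − 54.3147 = 93.6853 ms.
R ≥ L / t_tx = 720 bits / 0.0936853 s = 7.69 kbps.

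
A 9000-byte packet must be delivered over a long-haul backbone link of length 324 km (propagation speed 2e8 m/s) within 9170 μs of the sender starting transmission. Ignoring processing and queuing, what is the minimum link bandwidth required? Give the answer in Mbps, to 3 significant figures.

L = 72000 bits.
Propagation delay = 324000 / 200000000 = 1620 μs.
Transmission budget = 9170 − 1620 = 7550 μs.
R ≥ L / t_tx = 72000 bits / 0.00755 s = 9.54 Mbps.

9.54 Mbps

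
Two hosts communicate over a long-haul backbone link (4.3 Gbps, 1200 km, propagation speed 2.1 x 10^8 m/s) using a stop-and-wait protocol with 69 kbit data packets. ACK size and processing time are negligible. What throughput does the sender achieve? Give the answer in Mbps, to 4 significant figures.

t_tx = L/R = 69000/4300000000 = 1.60465e-05 s.
t_prop = 1200000/210000000 = 0.00571429 s; RTT = 0.0114286 s.
Cycle = t_tx + RTT = 0.0114446 s.
Throughput = L / cycle = 69000 / 0.0114446 = 6.029 Mbps.

6.029 Mbps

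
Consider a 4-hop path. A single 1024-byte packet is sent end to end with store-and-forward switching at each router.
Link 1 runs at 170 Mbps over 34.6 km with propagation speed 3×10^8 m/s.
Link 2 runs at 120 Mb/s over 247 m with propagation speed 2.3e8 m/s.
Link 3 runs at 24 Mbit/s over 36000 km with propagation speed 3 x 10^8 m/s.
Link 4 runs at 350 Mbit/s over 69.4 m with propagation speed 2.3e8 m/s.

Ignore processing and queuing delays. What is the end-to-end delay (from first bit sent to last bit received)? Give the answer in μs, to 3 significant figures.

121000 μs

L = 1024 × 8 = 8192 bits.
Transmission delays (L/R per hop): 48.1882, 68.2667, 341.333, 23.4057 μs; sum = 481.194 μs.
Propagation delays (d/s per hop): 115.333, 1.07391, 120000, 0.301739 μs; sum = 120117 μs.
End-to-end = 121000 μs.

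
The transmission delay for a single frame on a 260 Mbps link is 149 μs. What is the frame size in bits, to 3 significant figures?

L = R × t_tx = 260000000 b/s × 0.000149 s = 38740 bits.

38700 bits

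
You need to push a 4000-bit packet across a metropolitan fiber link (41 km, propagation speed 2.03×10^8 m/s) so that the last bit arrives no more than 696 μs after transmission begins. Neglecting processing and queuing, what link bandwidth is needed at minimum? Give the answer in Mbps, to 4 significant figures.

Propagation delay = 41000 / 2.03e+08 = 201.97 μs.
Transmission budget = 696 − 201.97 = 494.03 μs.
R ≥ L / t_tx = 4000 bits / 0.00049403 s = 8.097 Mbps.

8.097 Mbps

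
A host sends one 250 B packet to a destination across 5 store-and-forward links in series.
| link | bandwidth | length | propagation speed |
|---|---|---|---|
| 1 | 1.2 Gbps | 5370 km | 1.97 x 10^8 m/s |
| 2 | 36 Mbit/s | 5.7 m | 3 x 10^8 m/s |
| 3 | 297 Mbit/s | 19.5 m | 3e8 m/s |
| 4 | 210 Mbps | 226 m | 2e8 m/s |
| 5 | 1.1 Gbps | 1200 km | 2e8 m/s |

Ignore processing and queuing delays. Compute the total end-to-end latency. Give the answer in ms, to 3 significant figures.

L = 250 × 8 = 2000 bits.
Transmission delays (L/R per hop): 0.00166667, 0.0555556, 0.00673401, 0.00952381, 0.00181818 ms; sum = 0.0752982 ms.
Propagation delays (d/s per hop): 27.2589, 1.9e-05, 6.5e-05, 0.00113, 6 ms; sum = 33.2601 ms.
End-to-end = 33.3 ms.

33.3 ms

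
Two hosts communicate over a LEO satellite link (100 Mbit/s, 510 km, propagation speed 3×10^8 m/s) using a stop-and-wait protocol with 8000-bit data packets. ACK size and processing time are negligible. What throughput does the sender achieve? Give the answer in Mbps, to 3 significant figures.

2.30 Mbps

t_tx = L/R = 8000/100000000 = 8e-05 s.
t_prop = 510000/300000000 = 0.0017 s; RTT = 0.0034 s.
Cycle = t_tx + RTT = 0.00348 s.
Throughput = L / cycle = 8000 / 0.00348 = 2.30 Mbps.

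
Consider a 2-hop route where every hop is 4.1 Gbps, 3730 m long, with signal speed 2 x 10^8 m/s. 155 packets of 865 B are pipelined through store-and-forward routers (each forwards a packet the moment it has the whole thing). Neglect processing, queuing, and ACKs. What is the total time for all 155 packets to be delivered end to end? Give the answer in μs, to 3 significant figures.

Per-hop transmission t_tx = L/R = 6920/4.1e+09 = 1.6878 μs.
Per-hop propagation t_prop = 3730/200000000 = 18.65 μs.
Pipeline fill: first packet needs 2·t_tx to clear all hops; remaining 154 packets each add one t_tx.
Total = (2+155-1)·t_tx + 2·t_prop = 156·1.6878 + 2·18.65 = 301 μs.

301 μs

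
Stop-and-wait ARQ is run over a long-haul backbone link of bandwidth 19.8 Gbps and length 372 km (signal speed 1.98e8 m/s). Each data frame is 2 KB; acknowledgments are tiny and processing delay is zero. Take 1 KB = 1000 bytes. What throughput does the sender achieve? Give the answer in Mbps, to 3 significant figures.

4.26 Mbps

t_tx = L/R = 16000/19800000000 = 8.08081e-07 s.
t_prop = 372000/198000000 = 0.00187879 s; RTT = 0.00375758 s.
Cycle = t_tx + RTT = 0.00375838 s.
Throughput = L / cycle = 16000 / 0.00375838 = 4.26 Mbps.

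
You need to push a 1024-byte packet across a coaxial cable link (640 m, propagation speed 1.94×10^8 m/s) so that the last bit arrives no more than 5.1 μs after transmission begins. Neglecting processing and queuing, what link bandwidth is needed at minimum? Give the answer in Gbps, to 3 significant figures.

L = 8192 bits.
Propagation delay = 640 / 194000000 = 3.29897 μs.
Transmission budget = 5.1 − 3.29897 = 1.80103 μs.
R ≥ L / t_tx = 8192 bits / 1.80103e-06 s = 4.55 Gbps.

4.55 Gbps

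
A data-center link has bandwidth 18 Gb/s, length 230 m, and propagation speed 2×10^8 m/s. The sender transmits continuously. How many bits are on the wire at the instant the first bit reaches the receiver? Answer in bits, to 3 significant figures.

20700 bits

Propagation delay = 230 / 200000000 = 1.15e-06 s.
BDP = R × t_prop = 18000000000 × 1.15e-06 = 20700 bits.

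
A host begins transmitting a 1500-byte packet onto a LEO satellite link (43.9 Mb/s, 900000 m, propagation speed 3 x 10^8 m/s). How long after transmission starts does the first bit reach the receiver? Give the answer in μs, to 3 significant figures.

First bit experiences only propagation delay: d/s = 900000/300000000 = 3000 μs.

3000 μs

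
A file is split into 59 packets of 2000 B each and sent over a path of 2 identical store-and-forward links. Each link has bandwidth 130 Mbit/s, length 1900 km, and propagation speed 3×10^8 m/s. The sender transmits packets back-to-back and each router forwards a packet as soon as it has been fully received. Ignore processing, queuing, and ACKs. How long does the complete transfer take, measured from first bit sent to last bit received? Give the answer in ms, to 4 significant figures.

Per-hop transmission t_tx = L/R = 16000/130000000 = 0.123077 ms.
Per-hop propagation t_prop = 1900000/300000000 = 6.33333 ms.
Pipeline fill: first packet needs 2·t_tx to clear all hops; remaining 58 packets each add one t_tx.
Total = (2+59-1)·t_tx + 2·t_prop = 60·0.123077 + 2·6.33333 = 20.05 ms.

20.05 ms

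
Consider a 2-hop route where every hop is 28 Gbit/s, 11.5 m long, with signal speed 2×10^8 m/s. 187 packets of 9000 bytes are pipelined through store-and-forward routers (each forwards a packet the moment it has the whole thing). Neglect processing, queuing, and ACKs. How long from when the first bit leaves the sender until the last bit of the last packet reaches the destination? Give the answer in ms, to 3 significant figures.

0.484 ms

Per-hop transmission t_tx = L/R = 72000/28000000000 = 0.00257143 ms.
Per-hop propagation t_prop = 11.5/200000000 = 5.75e-05 ms.
Pipeline fill: first packet needs 2·t_tx to clear all hops; remaining 186 packets each add one t_tx.
Total = (2+187-1)·t_tx + 2·t_prop = 188·0.00257143 + 2·5.75e-05 = 0.484 ms.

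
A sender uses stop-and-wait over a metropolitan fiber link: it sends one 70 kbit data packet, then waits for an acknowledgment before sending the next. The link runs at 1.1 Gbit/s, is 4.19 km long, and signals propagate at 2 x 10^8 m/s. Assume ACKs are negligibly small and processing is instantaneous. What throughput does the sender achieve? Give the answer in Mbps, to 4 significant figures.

t_tx = L/R = 70000/1100000000 = 6.36364e-05 s.
t_prop = 4190/200000000 = 2.095e-05 s; RTT = 4.19e-05 s.
Cycle = t_tx + RTT = 0.000105536 s.
Throughput = L / cycle = 70000 / 0.000105536 = 663.3 Mbps.

663.3 Mbps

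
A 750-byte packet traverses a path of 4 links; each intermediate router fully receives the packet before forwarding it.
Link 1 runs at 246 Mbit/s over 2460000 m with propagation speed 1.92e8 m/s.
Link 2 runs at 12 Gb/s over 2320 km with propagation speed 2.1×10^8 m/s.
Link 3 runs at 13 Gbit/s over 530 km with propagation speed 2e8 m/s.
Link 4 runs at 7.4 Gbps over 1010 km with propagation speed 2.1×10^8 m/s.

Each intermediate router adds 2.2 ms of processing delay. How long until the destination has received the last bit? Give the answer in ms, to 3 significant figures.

37.9 ms

L = 750 × 8 = 6000 bits.
Transmission delays (L/R per hop): 0.0243902, 0.0005, 0.000461538, 0.000810811 ms; sum = 0.0261626 ms.
Propagation delays (d/s per hop): 12.8125, 11.0476, 2.65, 4.80952 ms; sum = 31.3196 ms.
Processing at 3 router(s): 3 × 2.2 ms = 6.6 ms.
End-to-end = 37.9 ms.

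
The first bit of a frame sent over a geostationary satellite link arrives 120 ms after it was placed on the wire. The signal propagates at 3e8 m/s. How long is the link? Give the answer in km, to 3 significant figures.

d = s × t_prop = 300000000 × 0.12 = 36000 km.

36000 km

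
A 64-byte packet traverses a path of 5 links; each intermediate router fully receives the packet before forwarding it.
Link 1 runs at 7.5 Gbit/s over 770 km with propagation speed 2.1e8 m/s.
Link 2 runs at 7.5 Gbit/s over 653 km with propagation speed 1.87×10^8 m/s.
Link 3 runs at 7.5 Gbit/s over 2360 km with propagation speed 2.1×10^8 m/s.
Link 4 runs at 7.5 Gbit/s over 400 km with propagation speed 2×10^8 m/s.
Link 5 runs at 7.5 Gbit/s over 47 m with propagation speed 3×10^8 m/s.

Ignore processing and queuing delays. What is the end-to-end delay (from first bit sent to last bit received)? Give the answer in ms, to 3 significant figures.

20.4 ms

L = 64 × 8 = 512 bits.
Transmission delay per hop = L/R = 512/7500000000 = 6.82667e-05 ms; 5 hops → 0.000341333 ms.
Propagation delays (d/s per hop): 3.66667, 3.49198, 11.2381, 2, 0.000156667 ms; sum = 20.3969 ms.
End-to-end = 20.4 ms.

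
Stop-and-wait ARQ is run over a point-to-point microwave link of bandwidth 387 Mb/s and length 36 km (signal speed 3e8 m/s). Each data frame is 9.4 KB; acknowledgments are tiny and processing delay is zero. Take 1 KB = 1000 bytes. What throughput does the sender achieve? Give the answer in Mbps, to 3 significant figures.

t_tx = L/R = 75200/387000000 = 0.000194315 s.
t_prop = 36000/300000000 = 0.00012 s; RTT = 0.00024 s.
Cycle = t_tx + RTT = 0.000434315 s.
Throughput = L / cycle = 75200 / 0.000434315 = 173 Mbps.

173 Mbps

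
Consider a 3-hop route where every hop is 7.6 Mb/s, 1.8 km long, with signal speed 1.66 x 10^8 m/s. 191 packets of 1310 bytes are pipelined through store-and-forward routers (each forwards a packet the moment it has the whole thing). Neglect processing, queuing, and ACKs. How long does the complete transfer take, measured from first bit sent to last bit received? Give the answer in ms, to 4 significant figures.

Per-hop transmission t_tx = L/R = 10480/7600000 = 1.37895 ms.
Per-hop propagation t_prop = 1800/166000000 = 0.0108434 ms.
Pipeline fill: first packet needs 3·t_tx to clear all hops; remaining 190 packets each add one t_tx.
Total = (3+191-1)·t_tx + 3·t_prop = 193·1.37895 + 3·0.0108434 = 266.2 ms.

266.2 ms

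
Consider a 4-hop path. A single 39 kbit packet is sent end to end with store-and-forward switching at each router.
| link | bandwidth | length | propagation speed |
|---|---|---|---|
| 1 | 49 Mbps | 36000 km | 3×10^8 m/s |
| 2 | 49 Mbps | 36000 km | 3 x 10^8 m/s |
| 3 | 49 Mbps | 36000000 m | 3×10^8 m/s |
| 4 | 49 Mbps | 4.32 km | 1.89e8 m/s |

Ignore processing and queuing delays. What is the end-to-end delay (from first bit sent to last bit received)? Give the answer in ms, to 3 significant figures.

363 ms

L = 39000 bits.
Transmission delay per hop = L/R = 39000/49000000 = 0.795918 ms; 4 hops → 3.18367 ms.
Propagation delays (d/s per hop): 120, 120, 120, 0.0228571 ms; sum = 360.023 ms.
End-to-end = 363 ms.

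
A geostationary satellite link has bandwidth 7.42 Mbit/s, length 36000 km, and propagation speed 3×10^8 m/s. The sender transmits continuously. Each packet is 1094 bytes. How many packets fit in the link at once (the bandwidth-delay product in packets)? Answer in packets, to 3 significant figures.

102 packets

Propagation delay = 36000000 / 300000000 = 0.12 s.
BDP = R × t_prop = 7420000 × 0.12 = 890400 bits.
In packets of 8752 bits: 102 packets.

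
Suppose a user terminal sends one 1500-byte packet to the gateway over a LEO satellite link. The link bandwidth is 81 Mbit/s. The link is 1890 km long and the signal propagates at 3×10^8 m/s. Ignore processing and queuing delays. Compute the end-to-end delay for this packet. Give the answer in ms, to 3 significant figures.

L = 1500 × 8 = 12000 bits.
Transmission delay = L/R = 12000 / 81000000 = 0.148148 ms.
Propagation delay = d/s = 1890000 m / 300000000 m/s = 6.3 ms.
Total = 6.45 ms.

6.45 ms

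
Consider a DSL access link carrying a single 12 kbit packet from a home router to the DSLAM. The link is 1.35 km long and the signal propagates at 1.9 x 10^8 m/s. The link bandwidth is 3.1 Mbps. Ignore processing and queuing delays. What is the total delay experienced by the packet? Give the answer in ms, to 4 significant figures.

3.878 ms

L = 12000 bits.
Transmission delay = L/R = 12000 / 3100000 = 3.87097 ms.
Propagation delay = d/s = 1350 m / 190000000 m/s = 0.00710526 ms.
Total = 3.878 ms.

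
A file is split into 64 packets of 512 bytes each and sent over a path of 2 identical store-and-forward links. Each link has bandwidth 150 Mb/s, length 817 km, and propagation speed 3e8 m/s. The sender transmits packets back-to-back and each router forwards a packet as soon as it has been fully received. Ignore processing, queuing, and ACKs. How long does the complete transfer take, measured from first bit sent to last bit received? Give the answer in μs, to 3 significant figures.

7220 μs

Per-hop transmission t_tx = L/R = 4096/150000000 = 27.3067 μs.
Per-hop propagation t_prop = 817000/300000000 = 2723.33 μs.
Pipeline fill: first packet needs 2·t_tx to clear all hops; remaining 63 packets each add one t_tx.
Total = (2+64-1)·t_tx + 2·t_prop = 65·27.3067 + 2·2723.33 = 7220 μs.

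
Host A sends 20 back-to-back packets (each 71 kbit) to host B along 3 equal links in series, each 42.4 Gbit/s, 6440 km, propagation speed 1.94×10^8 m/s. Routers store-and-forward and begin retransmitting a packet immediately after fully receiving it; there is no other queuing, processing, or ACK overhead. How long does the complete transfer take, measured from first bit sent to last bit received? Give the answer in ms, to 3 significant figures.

Per-hop transmission t_tx = L/R = 71000/42400000000 = 0.00167453 ms.
Per-hop propagation t_prop = 6440000/194000000 = 33.1959 ms.
Pipeline fill: first packet needs 3·t_tx to clear all hops; remaining 19 packets each add one t_tx.
Total = (3+20-1)·t_tx + 3·t_prop = 22·0.00167453 + 3·33.1959 = 99.6 ms.

99.6 ms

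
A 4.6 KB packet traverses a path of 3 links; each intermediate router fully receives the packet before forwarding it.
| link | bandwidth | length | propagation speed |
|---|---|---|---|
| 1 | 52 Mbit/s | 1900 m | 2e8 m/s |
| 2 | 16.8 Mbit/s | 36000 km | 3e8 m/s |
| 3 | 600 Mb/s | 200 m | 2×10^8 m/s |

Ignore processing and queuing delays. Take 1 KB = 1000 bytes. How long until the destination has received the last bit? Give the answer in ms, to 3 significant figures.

123 ms

L = 36800 bits.
Transmission delays (L/R per hop): 0.707692, 2.19048, 0.0613333 ms; sum = 2.9595 ms.
Propagation delays (d/s per hop): 0.0095, 120, 0.001 ms; sum = 120.011 ms.
End-to-end = 123 ms.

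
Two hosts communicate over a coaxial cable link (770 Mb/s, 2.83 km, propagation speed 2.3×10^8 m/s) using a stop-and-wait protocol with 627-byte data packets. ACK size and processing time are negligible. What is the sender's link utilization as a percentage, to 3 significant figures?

20.9 %

t_tx = L/R = 5016/770000000 = 6.51429e-06 s.
t_prop = 2830/2.3e+08 = 1.23043e-05 s; RTT = 2.46087e-05 s.
Cycle = t_tx + RTT = 3.1123e-05 s.
Utilization = t_tx / cycle = 6.51429e-06/3.1123e-05 = 20.9 %.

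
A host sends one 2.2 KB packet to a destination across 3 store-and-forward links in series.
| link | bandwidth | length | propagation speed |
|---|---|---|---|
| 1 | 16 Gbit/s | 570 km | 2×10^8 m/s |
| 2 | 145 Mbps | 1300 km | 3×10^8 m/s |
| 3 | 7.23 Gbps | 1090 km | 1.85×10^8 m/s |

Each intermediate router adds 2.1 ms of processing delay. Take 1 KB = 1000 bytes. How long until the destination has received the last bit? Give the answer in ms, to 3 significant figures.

L = 17600 bits.
Transmission delays (L/R per hop): 0.0011, 0.121379, 0.0024343 ms; sum = 0.124914 ms.
Propagation delays (d/s per hop): 2.85, 4.33333, 5.89189 ms; sum = 13.0752 ms.
Processing at 2 router(s): 2 × 2.1 ms = 4.2 ms.
End-to-end = 17.4 ms.

17.4 ms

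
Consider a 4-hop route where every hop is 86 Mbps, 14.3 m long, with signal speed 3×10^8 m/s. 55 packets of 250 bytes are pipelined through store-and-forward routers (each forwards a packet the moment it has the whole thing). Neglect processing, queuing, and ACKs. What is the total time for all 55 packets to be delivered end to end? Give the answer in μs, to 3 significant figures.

Per-hop transmission t_tx = L/R = 2000/86000000 = 23.2558 μs.
Per-hop propagation t_prop = 14.3/300000000 = 0.0476667 μs.
Pipeline fill: first packet needs 4·t_tx to clear all hops; remaining 54 packets each add one t_tx.
Total = (4+55-1)·t_tx + 4·t_prop = 58·23.2558 + 4·0.0476667 = 1350 μs.

1350 μs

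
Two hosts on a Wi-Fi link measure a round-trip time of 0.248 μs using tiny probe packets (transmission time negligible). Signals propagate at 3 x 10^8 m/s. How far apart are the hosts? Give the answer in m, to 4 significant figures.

37.20 m

One-way propagation = RTT/2 = 0.124 μs.
d = s × t = 300000000 × 1.24e-07 = 37.20 m.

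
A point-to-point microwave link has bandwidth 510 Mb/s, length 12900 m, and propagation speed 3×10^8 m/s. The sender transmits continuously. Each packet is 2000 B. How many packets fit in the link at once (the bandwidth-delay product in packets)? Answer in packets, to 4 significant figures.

Propagation delay = 12900 / 300000000 = 4.3e-05 s.
BDP = R × t_prop = 510000000 × 4.3e-05 = 21930 bits.
In packets of 16000 bits: 1.371 packets.

1.371 packets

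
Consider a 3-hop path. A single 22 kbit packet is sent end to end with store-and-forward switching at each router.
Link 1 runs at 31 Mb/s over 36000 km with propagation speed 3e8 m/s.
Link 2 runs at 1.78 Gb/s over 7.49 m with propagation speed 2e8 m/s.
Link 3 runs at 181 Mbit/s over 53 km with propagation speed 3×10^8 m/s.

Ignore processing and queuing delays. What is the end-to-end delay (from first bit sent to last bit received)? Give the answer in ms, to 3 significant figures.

L = 22000 bits.
Transmission delays (L/R per hop): 0.709677, 0.0123596, 0.121547 ms; sum = 0.843584 ms.
Propagation delays (d/s per hop): 120, 3.745e-05, 0.176667 ms; sum = 120.177 ms.
End-to-end = 121 ms.

121 ms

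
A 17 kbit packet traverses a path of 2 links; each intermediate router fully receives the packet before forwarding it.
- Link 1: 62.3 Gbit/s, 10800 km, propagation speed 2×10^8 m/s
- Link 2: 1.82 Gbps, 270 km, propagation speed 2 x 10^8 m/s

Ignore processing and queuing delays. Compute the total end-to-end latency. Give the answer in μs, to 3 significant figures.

L = 17000 bits.
Transmission delays (L/R per hop): 0.272873, 9.34066 μs; sum = 9.61353 μs.
Propagation delays (d/s per hop): 54000, 1350 μs; sum = 55350 μs.
End-to-end = 55400 μs.

55400 μs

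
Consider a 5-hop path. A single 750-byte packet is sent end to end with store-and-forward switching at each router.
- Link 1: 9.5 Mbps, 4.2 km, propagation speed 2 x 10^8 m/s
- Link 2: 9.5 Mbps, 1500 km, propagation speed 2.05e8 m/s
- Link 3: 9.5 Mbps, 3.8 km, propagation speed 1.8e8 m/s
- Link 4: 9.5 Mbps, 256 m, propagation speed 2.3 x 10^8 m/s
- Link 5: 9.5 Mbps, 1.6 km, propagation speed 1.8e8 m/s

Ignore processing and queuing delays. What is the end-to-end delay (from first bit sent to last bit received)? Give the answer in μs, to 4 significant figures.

L = 750 × 8 = 6000 bits.
Transmission delay per hop = L/R = 6000/9500000 = 631.579 μs; 5 hops → 3157.89 μs.
Propagation delays (d/s per hop): 21, 7317.07, 21.1111, 1.11304, 8.88889 μs; sum = 7369.19 μs.
End-to-end = 10530 μs.

10530 μs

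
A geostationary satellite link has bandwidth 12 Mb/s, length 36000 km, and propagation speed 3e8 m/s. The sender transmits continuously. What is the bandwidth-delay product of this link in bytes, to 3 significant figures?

180000 bytes

Propagation delay = 36000000 / 300000000 = 0.12 s.
BDP = R × t_prop = 12000000 × 0.12 = 1440000 bits.
In bytes: 1440000/8 = 180000 bytes.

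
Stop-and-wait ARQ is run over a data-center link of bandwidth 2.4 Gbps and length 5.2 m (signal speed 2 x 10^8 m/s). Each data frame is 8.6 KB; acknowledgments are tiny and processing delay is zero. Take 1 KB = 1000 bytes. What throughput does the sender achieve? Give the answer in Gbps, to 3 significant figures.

t_tx = L/R = 68800/2400000000 = 2.86667e-05 s.
t_prop = 5.2/200000000 = 2.6e-08 s; RTT = 5.2e-08 s.
Cycle = t_tx + RTT = 2.87187e-05 s.
Throughput = L / cycle = 68800 / 2.87187e-05 = 2.40 Gbps.

2.40 Gbps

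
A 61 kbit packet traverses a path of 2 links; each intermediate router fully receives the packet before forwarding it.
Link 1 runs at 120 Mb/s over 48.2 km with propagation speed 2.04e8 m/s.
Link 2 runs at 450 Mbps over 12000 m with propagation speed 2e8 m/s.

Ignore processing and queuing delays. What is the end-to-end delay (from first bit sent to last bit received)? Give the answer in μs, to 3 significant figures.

940 μs

L = 61000 bits.
Transmission delays (L/R per hop): 508.333, 135.556 μs; sum = 643.889 μs.
Propagation delays (d/s per hop): 236.275, 60 μs; sum = 296.275 μs.
End-to-end = 940 μs.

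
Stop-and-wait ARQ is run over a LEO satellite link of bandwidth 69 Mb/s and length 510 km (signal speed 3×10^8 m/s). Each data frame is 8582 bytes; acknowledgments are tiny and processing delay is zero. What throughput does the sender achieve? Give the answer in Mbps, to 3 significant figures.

15.6 Mbps

t_tx = L/R = 68656/69000000 = 0.000995014 s.
t_prop = 510000/300000000 = 0.0017 s; RTT = 0.0034 s.
Cycle = t_tx + RTT = 0.00439501 s.
Throughput = L / cycle = 68656 / 0.00439501 = 15.6 Mbps.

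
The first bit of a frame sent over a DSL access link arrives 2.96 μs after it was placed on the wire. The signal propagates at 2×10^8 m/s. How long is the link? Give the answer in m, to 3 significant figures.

592 m

d = s × t_prop = 200000000 × 2.96e-06 = 592 m.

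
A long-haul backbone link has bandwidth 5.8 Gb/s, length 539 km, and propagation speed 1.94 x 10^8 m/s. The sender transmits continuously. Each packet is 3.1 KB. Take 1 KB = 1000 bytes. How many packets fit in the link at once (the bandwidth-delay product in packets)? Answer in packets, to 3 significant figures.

Propagation delay = 539000 / 194000000 = 0.00277835 s.
BDP = R × t_prop = 5800000000 × 0.00277835 = 16114400 bits.
In packets of 24800 bits: 650 packets.

650 packets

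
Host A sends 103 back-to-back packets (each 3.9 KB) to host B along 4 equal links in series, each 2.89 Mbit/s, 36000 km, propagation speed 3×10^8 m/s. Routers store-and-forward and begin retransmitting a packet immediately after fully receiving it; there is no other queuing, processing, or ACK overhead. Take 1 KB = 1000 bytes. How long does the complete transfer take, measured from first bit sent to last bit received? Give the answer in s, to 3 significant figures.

Per-hop transmission t_tx = L/R = 31200/2890000 = 0.0107958 s.
Per-hop propagation t_prop = 36000000/300000000 = 0.12 s.
Pipeline fill: first packet needs 4·t_tx to clear all hops; remaining 102 packets each add one t_tx.
Total = (4+103-1)·t_tx + 4·t_prop = 106·0.0107958 + 4·0.12 = 1.62 s.

1.62 s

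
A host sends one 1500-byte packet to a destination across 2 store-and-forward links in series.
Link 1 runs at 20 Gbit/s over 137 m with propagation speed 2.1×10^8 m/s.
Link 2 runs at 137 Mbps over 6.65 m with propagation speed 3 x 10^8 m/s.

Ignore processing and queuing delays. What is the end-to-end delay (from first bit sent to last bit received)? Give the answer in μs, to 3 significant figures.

88.9 μs

L = 1500 × 8 = 12000 bits.
Transmission delays (L/R per hop): 0.6, 87.5912 μs; sum = 88.1912 μs.
Propagation delays (d/s per hop): 0.652381, 0.0221667 μs; sum = 0.674548 μs.
End-to-end = 88.9 μs.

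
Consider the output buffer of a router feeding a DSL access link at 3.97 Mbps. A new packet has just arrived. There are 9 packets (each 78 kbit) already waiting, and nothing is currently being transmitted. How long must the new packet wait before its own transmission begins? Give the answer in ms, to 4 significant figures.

176.8 ms

Each queued packet: L/R = 78000/3970000 = 19.6474 ms.
9 queued → 176.826 ms.
Queuing delay = 176.8 ms.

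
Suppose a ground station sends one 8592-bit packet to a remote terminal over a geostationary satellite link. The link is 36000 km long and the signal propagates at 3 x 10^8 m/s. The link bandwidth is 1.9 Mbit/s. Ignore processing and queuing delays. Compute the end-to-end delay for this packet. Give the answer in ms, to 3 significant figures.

Transmission delay = L/R = 8592 / 1900000 = 4.52211 ms.
Propagation delay = d/s = 36000000 m / 300000000 m/s = 120 ms.
Total = 125 ms.

125 ms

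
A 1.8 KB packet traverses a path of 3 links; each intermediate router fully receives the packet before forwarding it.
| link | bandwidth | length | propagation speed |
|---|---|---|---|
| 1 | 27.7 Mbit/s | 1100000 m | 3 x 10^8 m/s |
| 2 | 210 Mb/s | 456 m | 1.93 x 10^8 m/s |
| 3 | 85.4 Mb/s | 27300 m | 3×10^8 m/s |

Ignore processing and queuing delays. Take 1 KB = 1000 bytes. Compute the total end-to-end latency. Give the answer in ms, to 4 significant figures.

4.517 ms

L = 14400 bits.
Transmission delays (L/R per hop): 0.519856, 0.0685714, 0.168618 ms; sum = 0.757045 ms.
Propagation delays (d/s per hop): 3.66667, 0.00236269, 0.091 ms; sum = 3.76003 ms.
End-to-end = 4.517 ms.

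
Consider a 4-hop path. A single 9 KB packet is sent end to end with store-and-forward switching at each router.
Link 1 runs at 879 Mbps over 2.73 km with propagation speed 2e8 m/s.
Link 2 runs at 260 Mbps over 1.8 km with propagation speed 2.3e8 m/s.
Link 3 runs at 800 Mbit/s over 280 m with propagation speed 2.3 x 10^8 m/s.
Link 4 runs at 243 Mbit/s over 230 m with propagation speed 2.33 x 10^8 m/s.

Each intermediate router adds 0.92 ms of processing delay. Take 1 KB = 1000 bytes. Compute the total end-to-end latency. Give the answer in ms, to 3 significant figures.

3.53 ms

L = 72000 bits.
Transmission delays (L/R per hop): 0.0819113, 0.276923, 0.09, 0.296296 ms; sum = 0.745131 ms.
Propagation delays (d/s per hop): 0.01365, 0.00782609, 0.00121739, 0.000987124 ms; sum = 0.0236806 ms.
Processing at 3 router(s): 3 × 0.92 ms = 2.76 ms.
End-to-end = 3.53 ms.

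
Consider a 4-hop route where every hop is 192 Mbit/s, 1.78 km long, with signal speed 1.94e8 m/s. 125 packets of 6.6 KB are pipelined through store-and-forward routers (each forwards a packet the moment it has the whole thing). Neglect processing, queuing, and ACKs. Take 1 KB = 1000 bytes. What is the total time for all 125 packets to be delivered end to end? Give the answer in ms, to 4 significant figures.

Per-hop transmission t_tx = L/R = 52800/192000000 = 0.275 ms.
Per-hop propagation t_prop = 1780/194000000 = 0.00917526 ms.
Pipeline fill: first packet needs 4·t_tx to clear all hops; remaining 124 packets each add one t_tx.
Total = (4+125-1)·t_tx + 4·t_prop = 128·0.275 + 4·0.00917526 = 35.24 ms.

35.24 ms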